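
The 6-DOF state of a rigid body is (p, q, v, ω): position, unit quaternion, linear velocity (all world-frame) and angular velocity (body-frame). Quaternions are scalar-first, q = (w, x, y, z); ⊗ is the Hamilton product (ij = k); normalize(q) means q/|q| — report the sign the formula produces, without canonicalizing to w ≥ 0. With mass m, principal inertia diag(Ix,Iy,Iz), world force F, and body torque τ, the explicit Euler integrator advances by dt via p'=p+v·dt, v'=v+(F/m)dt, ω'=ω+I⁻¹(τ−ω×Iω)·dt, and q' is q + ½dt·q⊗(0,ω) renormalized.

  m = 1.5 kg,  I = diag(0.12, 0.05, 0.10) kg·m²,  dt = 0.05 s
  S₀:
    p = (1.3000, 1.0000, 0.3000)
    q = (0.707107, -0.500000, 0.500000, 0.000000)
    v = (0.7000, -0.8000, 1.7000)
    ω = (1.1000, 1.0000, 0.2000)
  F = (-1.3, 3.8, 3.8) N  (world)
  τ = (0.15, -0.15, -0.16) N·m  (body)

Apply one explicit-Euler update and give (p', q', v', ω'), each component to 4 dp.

p' = (1.3350, 0.9600, 0.3850)
q' = (0.7079, -0.4777, 0.5198, -0.0227)
v' = (0.6567, -0.6733, 1.8267)
ω' = (1.1583, 0.8456, 0.1585)

a = F/m = (-0.8667, 2.5333, 2.5333)
p + v·dt = (1.3350, 0.9600, 0.3850)
v + (F/m)dt = (0.6567, -0.6733, 1.8267)
α = I⁻¹(τ − ω×Iω) = (1.1667, -3.0880, -0.8300)
new body rate ω' = (1.1583, 0.8456, 0.1585)
2q̇ = q⊗(0,ω) = (0.0500000, 0.8778177, 0.8071070, -0.9085786)
q' = normalize(q + ½dt·q⊗(0,ω)) = (0.7079, -0.4777, 0.5198, -0.0227)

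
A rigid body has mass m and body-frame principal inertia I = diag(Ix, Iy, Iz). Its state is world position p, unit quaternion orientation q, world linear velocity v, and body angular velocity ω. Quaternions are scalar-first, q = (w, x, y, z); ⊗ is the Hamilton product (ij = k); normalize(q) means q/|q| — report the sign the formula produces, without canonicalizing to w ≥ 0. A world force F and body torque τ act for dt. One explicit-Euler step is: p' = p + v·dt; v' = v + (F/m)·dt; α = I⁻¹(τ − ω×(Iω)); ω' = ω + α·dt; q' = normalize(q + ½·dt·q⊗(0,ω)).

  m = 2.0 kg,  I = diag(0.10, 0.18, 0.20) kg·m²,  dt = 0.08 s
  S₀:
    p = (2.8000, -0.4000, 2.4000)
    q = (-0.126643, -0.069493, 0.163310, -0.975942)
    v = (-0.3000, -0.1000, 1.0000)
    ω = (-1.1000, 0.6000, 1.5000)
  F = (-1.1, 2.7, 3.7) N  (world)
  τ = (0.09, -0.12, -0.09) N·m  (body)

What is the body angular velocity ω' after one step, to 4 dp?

(τ − ω×Iω)/I = (0.7200, -1.5833, -0.1860)
ω + α·dt = (-1.0424, 0.4733, 1.4851)

ω' = (-1.0424, 0.4733, 1.4851)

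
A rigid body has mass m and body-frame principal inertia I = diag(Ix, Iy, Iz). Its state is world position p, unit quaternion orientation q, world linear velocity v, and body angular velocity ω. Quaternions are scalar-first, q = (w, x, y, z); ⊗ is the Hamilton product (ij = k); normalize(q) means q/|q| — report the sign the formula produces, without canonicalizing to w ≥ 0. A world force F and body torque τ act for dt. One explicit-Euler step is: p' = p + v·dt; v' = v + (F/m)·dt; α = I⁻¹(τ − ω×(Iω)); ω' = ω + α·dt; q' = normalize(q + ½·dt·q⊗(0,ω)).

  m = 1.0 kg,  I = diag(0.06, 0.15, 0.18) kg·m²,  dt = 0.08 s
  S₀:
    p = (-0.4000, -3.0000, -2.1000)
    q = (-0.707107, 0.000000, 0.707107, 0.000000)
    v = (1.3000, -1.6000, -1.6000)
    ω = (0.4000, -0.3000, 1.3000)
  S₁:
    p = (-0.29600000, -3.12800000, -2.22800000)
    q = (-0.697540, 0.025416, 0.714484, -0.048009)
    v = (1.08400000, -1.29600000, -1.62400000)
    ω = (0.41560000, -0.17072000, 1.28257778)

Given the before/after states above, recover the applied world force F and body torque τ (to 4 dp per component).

velocity change Δv = (-0.21600000, 0.30400000, -0.02400000)
m·(v₁−v₀)/dt = (-2.7000, 3.8000, -0.3000)
rate change Δω = (0.01560000, 0.12928000, -0.01742222)
gyro term ω₀×Iω₀ = (-0.0117, -0.0624, -0.0108)
τ = I·(Δω/dt) + ω₀×(Iω₀) = (0.0000, 0.1800, -0.0500)

F = (-2.7000, 3.8000, -0.3000)
τ = (0.0000, 0.1800, -0.0500)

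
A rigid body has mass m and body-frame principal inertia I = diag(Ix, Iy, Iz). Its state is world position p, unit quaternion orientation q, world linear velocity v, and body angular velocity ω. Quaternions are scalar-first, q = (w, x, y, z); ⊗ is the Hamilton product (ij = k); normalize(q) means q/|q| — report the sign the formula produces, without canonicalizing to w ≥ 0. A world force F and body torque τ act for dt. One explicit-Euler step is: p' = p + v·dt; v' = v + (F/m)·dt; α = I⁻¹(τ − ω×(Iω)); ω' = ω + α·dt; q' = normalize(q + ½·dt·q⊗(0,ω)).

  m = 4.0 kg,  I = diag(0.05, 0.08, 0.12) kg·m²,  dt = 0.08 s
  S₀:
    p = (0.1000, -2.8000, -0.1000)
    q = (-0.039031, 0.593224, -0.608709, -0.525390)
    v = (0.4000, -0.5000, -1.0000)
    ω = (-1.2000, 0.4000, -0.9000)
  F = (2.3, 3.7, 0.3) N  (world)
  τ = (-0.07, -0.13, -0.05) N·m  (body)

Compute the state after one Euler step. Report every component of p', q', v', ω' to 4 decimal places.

p' = (0.1320, -2.8400, -0.1800)
q' = (-0.0197, 0.6242, -0.5617, -0.5427)
v' = (0.4460, -0.4260, -0.9940)
ω' = (-1.2890, 0.3456, -0.9237)

ω×(Iω) gyroscopic = (-0.0144, -0.0756, -0.0144)
α = I⁻¹(τ − ω×Iω) = (-1.1120, -0.6800, -0.2967)
ω + α·dt = (-1.2890, 0.3456, -0.9237)
2q̇ = q⊗(0,ω) = (0.4825014, 0.8048313, 1.1487572, -0.4580333)
updated quaternion q' = (-0.0197, 0.6242, -0.5617, -0.5427)
new position p' = (0.1320, -2.8400, -0.1800)
v' = v + a·dt = (0.4460, -0.4260, -0.9940)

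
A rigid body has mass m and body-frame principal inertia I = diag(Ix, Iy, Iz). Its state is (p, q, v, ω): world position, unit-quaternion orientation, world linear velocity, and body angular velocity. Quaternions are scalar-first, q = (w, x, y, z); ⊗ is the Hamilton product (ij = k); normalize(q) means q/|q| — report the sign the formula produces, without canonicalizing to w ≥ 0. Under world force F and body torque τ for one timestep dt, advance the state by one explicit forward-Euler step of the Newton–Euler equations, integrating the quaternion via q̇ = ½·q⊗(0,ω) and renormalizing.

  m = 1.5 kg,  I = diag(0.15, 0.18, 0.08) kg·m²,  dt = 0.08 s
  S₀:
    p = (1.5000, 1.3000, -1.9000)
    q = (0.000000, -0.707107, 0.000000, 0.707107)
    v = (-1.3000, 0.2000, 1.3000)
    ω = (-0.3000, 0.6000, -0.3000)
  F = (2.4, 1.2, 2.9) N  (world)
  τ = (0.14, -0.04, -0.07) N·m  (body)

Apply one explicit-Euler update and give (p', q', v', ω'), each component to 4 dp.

p' = (1.3960, 1.3160, -1.7960)
q' = (0.0000, -0.7238, -0.0170, 0.6898)
v' = (-1.1720, 0.2640, 1.4547)
ω' = (-0.2349, 0.5794, -0.3646)

gyro term ω×Iω = (0.0180, 0.0063, -0.0054)
α = I⁻¹(τ − ω×Iω) = (0.8133, -0.2572, -0.8075)
new body rate ω' = (-0.2349, 0.5794, -0.3646)
2q̇ = q⊗(0,ω) = (0.0000000, -0.4242642, -0.4242642, -0.4242642)
q + ½dt·q⊗(0,ω), renormalized = (0.0000, -0.7238, -0.0170, 0.6898)
linear accel F/m = (1.6000, 0.8000, 1.9333)
p' = p + v·dt = (1.3960, 1.3160, -1.7960)
v' = v + a·dt = (-1.1720, 0.2640, 1.4547)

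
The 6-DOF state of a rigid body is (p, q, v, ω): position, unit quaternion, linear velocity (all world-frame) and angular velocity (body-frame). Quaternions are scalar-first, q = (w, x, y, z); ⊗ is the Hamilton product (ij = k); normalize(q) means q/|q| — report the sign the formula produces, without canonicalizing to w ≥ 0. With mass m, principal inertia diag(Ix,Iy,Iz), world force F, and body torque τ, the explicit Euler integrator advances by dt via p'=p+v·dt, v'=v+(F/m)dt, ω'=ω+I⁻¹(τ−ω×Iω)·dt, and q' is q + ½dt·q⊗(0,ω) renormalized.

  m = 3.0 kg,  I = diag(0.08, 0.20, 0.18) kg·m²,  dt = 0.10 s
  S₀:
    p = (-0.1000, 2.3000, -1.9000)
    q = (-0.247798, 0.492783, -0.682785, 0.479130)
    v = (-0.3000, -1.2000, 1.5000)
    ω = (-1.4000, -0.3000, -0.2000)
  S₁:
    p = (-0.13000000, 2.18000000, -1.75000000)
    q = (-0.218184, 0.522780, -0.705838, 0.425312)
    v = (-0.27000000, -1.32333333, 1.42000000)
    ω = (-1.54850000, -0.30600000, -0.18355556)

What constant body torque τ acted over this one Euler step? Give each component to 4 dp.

ω₁ − ω₀ = (-0.14850000, -0.00600000, 0.01644444)
precession coupling = (-0.0012, -0.0280, 0.0504)
τ = I·(Δω/dt) + ω₀×(Iω₀) = (-0.1200, -0.0400, 0.0800)

τ = (-0.1200, -0.0400, 0.0800)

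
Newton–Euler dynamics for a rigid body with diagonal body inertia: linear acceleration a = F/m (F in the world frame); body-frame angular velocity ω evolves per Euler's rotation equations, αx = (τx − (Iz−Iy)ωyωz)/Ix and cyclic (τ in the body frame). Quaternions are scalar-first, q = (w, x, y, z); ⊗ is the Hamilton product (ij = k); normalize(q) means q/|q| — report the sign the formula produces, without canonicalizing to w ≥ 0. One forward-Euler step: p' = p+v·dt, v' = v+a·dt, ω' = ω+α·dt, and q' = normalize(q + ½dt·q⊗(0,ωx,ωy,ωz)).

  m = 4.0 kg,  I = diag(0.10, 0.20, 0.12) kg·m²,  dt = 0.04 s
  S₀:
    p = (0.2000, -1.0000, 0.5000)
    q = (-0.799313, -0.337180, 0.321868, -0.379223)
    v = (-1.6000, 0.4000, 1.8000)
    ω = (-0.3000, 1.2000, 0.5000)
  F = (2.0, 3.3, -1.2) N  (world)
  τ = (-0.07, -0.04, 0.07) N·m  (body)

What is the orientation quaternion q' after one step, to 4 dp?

q' = (-0.8050, -0.3200, 0.3082, -0.3932)

q⊗(0,ω) = (-0.2977841, 0.8557955, -0.6768187, -0.7077121)
updated quaternion q' = (-0.8050, -0.3200, 0.3082, -0.3932)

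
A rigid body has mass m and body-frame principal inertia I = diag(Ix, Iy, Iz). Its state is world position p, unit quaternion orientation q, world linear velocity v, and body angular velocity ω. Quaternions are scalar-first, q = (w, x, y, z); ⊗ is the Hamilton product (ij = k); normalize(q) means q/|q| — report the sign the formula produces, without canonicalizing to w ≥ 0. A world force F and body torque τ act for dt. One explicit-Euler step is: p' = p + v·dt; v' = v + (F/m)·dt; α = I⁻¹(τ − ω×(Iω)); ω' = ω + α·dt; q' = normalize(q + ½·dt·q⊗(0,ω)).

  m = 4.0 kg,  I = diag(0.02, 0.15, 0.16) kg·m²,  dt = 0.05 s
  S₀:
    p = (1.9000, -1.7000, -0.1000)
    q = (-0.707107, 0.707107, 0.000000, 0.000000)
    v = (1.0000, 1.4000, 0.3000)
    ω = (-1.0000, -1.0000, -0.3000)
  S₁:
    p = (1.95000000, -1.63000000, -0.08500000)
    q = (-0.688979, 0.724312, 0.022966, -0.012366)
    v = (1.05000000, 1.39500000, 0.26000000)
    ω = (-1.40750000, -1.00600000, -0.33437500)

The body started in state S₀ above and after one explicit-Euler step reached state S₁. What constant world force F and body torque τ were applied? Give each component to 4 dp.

ω₁ − ω₀ = (-0.40750000, -0.00600000, -0.03437500)
τ = I·(Δω/dt) + ω₀×(Iω₀) = (-0.1600, -0.0600, 0.0200)
Δv = v₁−v₀ = (0.05000000, -0.00500000, -0.04000000)
applied force F = (4.0000, -0.4000, -3.2000)

F = (4.0000, -0.4000, -3.2000)
τ = (-0.1600, -0.0600, 0.0200)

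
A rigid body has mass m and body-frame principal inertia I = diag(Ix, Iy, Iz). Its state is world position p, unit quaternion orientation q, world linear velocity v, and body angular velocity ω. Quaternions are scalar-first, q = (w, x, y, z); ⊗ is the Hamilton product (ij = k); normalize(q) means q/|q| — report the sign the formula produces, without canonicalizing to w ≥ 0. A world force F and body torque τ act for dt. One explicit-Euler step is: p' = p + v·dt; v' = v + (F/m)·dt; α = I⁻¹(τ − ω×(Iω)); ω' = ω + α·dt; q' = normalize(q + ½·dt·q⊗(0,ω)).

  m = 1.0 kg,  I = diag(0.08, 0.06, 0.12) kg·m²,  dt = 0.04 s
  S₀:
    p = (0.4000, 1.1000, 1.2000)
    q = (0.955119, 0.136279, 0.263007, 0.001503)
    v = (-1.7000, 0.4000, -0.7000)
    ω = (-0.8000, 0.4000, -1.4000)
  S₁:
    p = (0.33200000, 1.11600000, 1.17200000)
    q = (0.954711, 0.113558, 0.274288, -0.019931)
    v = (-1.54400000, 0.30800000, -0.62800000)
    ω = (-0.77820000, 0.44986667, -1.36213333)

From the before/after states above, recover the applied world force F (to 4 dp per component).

v₁ − v₀ = (0.15600000, -0.09200000, 0.07200000)
applied force F = (3.9000, -2.3000, 1.8000)

F = (3.9000, -2.3000, 1.8000)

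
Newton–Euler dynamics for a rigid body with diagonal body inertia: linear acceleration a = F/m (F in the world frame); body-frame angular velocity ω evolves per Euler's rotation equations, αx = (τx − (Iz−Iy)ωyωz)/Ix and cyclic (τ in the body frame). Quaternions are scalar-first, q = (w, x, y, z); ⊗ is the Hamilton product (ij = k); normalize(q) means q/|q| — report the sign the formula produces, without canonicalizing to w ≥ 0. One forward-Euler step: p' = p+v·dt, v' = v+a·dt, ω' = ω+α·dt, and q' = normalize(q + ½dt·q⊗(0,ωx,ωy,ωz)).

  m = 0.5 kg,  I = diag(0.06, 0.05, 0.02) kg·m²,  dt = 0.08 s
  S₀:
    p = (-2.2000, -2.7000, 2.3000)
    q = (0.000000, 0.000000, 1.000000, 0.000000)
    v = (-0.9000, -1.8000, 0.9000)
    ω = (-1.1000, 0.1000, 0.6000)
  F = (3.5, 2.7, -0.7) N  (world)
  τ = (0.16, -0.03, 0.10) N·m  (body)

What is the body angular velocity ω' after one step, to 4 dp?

ω×(Iω) gyroscopic = (-0.0018, -0.0264, 0.0011)
α = I⁻¹(τ − ω×Iω) = (2.6967, -0.0720, 4.9450)
ω + α·dt = (-0.8843, 0.0942, 0.9956)

ω' = (-0.8843, 0.0942, 0.9956)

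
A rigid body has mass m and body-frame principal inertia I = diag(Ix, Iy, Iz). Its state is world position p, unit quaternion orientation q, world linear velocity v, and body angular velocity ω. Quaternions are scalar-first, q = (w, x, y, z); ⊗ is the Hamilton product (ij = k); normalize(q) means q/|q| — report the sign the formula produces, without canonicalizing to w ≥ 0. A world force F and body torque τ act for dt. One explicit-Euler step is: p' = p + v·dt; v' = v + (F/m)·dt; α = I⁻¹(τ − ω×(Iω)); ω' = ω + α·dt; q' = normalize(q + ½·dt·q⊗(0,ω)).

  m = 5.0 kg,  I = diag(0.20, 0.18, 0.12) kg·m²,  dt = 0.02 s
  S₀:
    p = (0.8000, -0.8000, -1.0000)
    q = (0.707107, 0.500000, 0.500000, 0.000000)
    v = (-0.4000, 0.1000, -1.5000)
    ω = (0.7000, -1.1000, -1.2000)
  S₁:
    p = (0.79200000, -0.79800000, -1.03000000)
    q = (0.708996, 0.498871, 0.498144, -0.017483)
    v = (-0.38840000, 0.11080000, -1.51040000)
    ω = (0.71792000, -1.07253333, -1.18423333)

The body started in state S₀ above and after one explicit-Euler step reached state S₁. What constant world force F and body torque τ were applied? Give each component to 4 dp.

F = (2.9000, 2.7000, -2.6000)
τ = (0.1000, 0.1800, 0.1100)

Δv = v₁−v₀ = (0.01160000, 0.01080000, -0.01040000)
F = m·Δv/dt = (2.9000, 2.7000, -2.6000)
Δω = ω₁−ω₀ = (0.01792000, 0.02746667, 0.01576667)
gyro term ω₀×Iω₀ = (-0.0792, -0.0672, 0.0154)
I·α + gyro = (0.1000, 0.1800, 0.1100)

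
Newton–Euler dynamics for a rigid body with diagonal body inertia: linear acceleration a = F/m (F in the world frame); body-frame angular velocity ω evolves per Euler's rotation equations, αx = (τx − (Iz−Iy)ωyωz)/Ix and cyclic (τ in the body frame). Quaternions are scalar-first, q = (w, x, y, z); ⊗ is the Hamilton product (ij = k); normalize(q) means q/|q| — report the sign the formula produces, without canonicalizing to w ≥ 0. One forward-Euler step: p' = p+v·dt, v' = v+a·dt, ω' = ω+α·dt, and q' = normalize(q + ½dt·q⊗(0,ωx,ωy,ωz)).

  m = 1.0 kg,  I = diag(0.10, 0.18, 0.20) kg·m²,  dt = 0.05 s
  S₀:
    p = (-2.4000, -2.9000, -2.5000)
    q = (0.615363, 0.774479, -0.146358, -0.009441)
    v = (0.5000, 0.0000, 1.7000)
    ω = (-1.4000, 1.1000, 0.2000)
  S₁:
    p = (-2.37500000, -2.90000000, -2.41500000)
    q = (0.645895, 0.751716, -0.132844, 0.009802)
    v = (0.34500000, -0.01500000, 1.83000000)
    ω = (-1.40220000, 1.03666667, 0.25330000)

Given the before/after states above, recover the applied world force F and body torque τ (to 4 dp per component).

F = (-3.1000, -0.3000, 2.6000)
τ = (0.0000, -0.2000, 0.0900)

Δω = ω₁−ω₀ = (-0.00220000, -0.06333333, 0.05330000)
gyro term ω₀×Iω₀ = (0.0044, 0.0280, -0.1232)
I·α + gyro = (0.0000, -0.2000, 0.0900)
velocity change Δv = (-0.15500000, -0.01500000, 0.13000000)
applied force F = (-3.1000, -0.3000, 2.6000)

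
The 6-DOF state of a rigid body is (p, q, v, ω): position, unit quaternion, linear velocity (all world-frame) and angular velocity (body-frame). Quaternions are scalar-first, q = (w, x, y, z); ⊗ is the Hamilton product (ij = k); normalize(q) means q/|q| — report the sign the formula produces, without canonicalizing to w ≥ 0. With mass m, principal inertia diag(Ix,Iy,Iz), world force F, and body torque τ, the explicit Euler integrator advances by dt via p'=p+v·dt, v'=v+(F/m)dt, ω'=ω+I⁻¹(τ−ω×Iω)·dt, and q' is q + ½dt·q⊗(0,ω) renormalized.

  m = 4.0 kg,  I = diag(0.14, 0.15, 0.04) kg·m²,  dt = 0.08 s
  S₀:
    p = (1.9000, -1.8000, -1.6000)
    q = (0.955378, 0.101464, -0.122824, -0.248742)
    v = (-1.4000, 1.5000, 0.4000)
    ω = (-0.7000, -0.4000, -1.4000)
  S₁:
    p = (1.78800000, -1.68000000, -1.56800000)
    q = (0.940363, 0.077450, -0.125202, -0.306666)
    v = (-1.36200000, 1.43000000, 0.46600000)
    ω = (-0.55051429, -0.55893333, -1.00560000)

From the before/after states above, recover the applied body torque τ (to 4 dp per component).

τ = (0.2000, -0.2000, 0.2000)

ω₁ − ω₀ = (0.14948571, -0.15893333, 0.39440000)
ω₀×(Iω₀) = (-0.0616, 0.0980, 0.0028)
applied torque τ = (0.2000, -0.2000, 0.2000)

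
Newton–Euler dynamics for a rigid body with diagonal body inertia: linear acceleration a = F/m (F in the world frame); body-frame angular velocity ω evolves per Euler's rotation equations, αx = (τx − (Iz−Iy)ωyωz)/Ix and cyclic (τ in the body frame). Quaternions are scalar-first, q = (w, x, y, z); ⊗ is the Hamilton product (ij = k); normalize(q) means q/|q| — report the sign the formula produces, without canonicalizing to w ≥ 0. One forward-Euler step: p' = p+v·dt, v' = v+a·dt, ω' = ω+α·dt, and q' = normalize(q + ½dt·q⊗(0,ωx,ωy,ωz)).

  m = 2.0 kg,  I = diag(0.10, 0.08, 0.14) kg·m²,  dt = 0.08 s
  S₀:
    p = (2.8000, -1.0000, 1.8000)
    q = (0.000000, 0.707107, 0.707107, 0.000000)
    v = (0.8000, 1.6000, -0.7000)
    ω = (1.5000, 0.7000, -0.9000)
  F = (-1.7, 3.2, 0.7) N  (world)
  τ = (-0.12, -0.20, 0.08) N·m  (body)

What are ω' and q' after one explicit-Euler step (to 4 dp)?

ω' = (1.4342, 0.4460, -0.8423)
q' = (-0.0620, 0.6797, 0.7305, -0.0226)

gyro term ω×Iω = (-0.0378, 0.0540, -0.0210)
(τ − ω×Iω)/I = (-0.8220, -3.1750, 0.7214)
ω' = ω + α·dt = (1.4342, 0.4460, -0.8423)
q⊗(0,ω) = (-1.5556354, -0.6363963, 0.6363963, -0.5656856)
updated quaternion q' = (-0.0620, 0.6797, 0.7305, -0.0226)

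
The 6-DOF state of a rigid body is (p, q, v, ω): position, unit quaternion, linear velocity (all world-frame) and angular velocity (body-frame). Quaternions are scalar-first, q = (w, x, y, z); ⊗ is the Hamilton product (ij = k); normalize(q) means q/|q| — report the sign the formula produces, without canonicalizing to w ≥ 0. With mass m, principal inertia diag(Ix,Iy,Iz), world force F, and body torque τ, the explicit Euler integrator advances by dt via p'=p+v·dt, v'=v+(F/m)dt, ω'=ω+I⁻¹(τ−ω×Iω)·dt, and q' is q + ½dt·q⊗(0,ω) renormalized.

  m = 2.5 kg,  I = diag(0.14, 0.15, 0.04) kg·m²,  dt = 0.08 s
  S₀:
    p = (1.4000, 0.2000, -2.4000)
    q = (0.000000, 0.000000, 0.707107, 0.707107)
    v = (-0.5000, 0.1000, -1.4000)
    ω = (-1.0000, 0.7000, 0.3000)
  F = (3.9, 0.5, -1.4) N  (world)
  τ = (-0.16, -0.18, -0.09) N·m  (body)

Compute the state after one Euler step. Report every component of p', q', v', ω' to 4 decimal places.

p' = (1.3600, 0.2080, -2.5120)
q' = (-0.0282, -0.0113, 0.6780, 0.7345)
v' = (-0.3752, 0.1160, -1.4448)
ω' = (-1.0782, 0.6200, 0.1340)

p' = p + v·dt = (1.3600, 0.2080, -2.5120)
v + (F/m)dt = (-0.3752, 0.1160, -1.4448)
precession coupling ω×(Iω) = (-0.0231, -0.0300, -0.0070)
α = I⁻¹(τ − ω×Iω) = (-0.9779, -1.0000, -2.0750)
ω + α·dt = (-1.0782, 0.6200, 0.1340)
q⊗(0,ω) = (-0.7071070, -0.2828428, -0.7071070, 0.7071070)
updated quaternion q' = (-0.0282, -0.0113, 0.6780, 0.7345)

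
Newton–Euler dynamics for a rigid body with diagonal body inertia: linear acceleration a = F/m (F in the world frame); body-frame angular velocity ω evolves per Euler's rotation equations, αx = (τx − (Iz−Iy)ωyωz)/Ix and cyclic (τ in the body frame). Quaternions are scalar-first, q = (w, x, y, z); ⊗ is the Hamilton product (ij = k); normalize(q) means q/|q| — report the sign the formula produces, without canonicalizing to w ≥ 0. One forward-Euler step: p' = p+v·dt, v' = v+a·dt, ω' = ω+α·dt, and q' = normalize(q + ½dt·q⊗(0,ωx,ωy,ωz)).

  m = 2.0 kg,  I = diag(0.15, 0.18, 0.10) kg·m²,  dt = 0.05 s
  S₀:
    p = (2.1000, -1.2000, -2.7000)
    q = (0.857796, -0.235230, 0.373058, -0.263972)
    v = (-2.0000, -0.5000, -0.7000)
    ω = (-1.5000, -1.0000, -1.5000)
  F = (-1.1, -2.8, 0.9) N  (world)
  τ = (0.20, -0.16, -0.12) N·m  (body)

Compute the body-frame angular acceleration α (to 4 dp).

gyro term ω×Iω = (-0.1200, 0.1125, 0.0450)
(τ − ω×Iω)/I = (2.1333, -1.5139, -1.6500)

α = (2.1333, -1.5139, -1.6500)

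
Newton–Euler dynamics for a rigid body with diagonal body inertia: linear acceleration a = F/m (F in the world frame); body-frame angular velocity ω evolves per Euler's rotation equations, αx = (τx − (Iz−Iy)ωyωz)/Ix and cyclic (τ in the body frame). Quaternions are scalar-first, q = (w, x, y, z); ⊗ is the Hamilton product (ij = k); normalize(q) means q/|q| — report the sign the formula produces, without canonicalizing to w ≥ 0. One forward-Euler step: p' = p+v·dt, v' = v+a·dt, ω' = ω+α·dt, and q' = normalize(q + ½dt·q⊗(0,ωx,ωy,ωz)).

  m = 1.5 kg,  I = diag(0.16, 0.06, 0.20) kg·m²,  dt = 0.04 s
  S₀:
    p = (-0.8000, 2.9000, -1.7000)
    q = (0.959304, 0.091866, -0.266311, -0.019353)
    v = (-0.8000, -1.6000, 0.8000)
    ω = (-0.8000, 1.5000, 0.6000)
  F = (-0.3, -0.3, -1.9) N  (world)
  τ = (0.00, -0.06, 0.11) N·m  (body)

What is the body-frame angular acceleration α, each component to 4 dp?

α = (-0.7875, -1.3200, -0.0500)

precession coupling ω×(Iω) = (0.1260, 0.0192, 0.1200)
angular accel α = (-0.7875, -1.3200, -0.0500)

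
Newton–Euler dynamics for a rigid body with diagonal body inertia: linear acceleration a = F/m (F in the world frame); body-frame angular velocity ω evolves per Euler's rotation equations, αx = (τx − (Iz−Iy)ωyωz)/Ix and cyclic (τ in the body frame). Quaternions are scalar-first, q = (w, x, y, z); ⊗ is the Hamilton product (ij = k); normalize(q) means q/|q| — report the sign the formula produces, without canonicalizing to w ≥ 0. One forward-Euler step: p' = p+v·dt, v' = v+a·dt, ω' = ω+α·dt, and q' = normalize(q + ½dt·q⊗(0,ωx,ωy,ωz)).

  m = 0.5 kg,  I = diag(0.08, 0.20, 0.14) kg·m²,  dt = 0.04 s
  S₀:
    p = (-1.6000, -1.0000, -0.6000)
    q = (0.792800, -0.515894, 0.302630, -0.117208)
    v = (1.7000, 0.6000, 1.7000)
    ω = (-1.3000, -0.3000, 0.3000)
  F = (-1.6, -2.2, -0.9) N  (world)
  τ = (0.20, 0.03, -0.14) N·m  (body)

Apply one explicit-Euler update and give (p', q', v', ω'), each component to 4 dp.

precession coupling ω×(Iω) = (0.0054, 0.0234, 0.0468)
α = I⁻¹(τ − ω×Iω) = (2.4325, 0.0330, -1.3343)
ω + α·dt = (-1.2027, -0.2987, 0.2466)
2q̇ = q⊗(0,ω) = (-0.5447108, -0.9750134, 0.0692986, 0.7860272)
q' = normalize(q + ½dt·q⊗(0,ω)) = (0.7816, -0.5352, 0.3039, -0.1014)
p' = p + v·dt = (-1.5320, -0.9760, -0.5320)
v + (F/m)dt = (1.5720, 0.4240, 1.6280)

p' = (-1.5320, -0.9760, -0.5320)
q' = (0.7816, -0.5352, 0.3039, -0.1014)
v' = (1.5720, 0.4240, 1.6280)
ω' = (-1.2027, -0.2987, 0.2466)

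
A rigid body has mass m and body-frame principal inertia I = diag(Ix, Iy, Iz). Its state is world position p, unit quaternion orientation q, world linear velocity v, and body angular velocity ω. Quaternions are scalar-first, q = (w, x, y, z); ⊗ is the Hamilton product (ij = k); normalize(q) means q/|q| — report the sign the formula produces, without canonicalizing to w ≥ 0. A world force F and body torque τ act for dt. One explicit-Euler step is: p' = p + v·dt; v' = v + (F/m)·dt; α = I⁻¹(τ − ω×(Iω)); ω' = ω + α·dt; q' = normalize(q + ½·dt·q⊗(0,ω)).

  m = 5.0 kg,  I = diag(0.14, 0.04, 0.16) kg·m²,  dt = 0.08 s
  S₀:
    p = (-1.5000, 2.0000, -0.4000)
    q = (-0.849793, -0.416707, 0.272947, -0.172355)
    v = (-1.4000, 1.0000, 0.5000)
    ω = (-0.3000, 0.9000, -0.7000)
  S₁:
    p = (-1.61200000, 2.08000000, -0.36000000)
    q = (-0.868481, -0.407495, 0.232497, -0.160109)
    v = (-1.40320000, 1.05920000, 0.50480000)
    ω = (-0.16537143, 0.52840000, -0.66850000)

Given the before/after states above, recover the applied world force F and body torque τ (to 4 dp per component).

F = (-0.2000, 3.7000, 0.3000)
τ = (0.1600, -0.1900, 0.0900)

rate change Δω = (0.13462857, -0.37160000, 0.03150000)
ω₀×(Iω₀) = (-0.0756, -0.0042, 0.0270)
I·α + gyro = (0.1600, -0.1900, 0.0900)
v₁ − v₀ = (-0.00320000, 0.05920000, 0.00480000)
F = m·Δv/dt = (-0.2000, 3.7000, 0.3000)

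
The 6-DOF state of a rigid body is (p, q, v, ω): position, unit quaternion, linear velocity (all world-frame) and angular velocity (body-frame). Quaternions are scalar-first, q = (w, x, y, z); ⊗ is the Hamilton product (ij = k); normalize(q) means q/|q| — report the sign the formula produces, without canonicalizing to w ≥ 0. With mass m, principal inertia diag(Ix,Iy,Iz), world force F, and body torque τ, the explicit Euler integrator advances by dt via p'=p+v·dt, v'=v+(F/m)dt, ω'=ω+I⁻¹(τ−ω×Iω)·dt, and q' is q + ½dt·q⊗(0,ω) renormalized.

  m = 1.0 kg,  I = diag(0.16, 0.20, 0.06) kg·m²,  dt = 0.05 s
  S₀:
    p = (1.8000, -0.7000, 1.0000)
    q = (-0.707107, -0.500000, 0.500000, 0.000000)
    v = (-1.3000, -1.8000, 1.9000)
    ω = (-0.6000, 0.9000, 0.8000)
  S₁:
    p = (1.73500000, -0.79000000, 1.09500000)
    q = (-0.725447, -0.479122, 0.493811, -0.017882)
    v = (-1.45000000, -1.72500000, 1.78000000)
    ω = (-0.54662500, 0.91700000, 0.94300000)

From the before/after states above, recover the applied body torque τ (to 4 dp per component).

τ = (0.0700, 0.0200, 0.1500)

rate change Δω = (0.05337500, 0.01700000, 0.14300000)
ω₀×(Iω₀) = (-0.1008, -0.0480, -0.0216)
τ = I·(Δω/dt) + ω₀×(Iω₀) = (0.0700, 0.0200, 0.1500)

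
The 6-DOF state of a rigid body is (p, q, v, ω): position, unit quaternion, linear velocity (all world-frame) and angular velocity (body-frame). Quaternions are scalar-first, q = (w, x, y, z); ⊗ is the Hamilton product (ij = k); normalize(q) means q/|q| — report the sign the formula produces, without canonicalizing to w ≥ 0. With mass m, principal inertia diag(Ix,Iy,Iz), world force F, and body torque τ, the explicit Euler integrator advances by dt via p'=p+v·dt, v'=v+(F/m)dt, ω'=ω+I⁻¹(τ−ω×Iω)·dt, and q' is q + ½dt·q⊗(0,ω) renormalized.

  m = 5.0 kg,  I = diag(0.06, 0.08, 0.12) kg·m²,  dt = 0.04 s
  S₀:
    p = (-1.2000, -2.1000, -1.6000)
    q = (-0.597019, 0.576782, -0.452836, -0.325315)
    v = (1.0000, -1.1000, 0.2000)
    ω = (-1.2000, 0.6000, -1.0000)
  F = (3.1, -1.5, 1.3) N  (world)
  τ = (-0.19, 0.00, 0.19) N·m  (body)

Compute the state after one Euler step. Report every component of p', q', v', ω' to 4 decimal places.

p' = (-1.1600, -2.1440, -1.5920)
q' = (-0.5839, 0.6037, -0.4404, -0.3171)
v' = (1.0248, -1.1120, 0.2104)
ω' = (-1.3107, 0.6360, -0.9319)

precession coupling ω×(Iω) = (-0.0240, -0.0720, -0.0144)
(τ − ω×Iω)/I = (-2.7667, 0.9000, 1.7033)
ω + α·dt = (-1.3107, 0.6360, -0.9319)
2q̇ = q⊗(0,ω) = (0.6385250, 1.3644478, 0.6089486, 0.3996850)
q + ½dt·q⊗(0,ω), renormalized = (-0.5839, 0.6037, -0.4404, -0.3171)
a = (0.6200, -0.3000, 0.2600)
p' = p + v·dt = (-1.1600, -2.1440, -1.5920)
new velocity v' = (1.0248, -1.1120, 0.2104)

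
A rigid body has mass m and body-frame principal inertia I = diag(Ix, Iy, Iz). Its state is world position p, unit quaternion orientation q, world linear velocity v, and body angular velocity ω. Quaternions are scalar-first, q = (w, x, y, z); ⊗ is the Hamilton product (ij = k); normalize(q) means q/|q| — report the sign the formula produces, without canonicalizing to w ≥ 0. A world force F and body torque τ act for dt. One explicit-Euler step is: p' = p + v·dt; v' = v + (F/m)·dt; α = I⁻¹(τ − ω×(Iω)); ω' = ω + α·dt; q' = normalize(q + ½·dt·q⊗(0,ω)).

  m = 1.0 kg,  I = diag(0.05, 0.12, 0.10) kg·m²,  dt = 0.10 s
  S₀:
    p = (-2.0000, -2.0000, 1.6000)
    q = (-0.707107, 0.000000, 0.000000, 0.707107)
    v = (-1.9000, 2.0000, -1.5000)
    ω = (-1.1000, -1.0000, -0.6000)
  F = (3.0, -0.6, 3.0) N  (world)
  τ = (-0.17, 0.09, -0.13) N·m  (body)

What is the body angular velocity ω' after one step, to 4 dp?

gyro term ω×Iω = (-0.0120, -0.0330, 0.0770)
angular accel α = (-3.1600, 1.0250, -2.0700)
ω + α·dt = (-1.4160, -0.8975, -0.8070)

ω' = (-1.4160, -0.8975, -0.8070)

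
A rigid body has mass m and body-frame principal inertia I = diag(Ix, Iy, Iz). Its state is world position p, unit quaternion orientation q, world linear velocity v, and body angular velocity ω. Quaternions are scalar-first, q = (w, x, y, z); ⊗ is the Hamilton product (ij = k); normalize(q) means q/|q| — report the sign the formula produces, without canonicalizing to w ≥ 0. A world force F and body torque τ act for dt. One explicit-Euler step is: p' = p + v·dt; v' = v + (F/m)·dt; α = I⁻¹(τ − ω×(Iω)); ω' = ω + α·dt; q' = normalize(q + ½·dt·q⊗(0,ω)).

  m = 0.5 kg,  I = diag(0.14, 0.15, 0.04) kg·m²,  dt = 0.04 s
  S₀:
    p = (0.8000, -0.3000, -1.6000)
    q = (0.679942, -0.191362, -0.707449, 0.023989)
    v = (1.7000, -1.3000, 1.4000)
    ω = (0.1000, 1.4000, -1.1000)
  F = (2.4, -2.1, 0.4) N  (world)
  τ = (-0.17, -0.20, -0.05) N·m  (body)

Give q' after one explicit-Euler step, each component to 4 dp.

2q̇ = q⊗(0,ω) = (1.0359527, 0.8126035, 0.7438195, -0.9450981)
updated quaternion q' = (0.7002, -0.1750, -0.6921, 0.0051)

q' = (0.7002, -0.1750, -0.6921, 0.0051)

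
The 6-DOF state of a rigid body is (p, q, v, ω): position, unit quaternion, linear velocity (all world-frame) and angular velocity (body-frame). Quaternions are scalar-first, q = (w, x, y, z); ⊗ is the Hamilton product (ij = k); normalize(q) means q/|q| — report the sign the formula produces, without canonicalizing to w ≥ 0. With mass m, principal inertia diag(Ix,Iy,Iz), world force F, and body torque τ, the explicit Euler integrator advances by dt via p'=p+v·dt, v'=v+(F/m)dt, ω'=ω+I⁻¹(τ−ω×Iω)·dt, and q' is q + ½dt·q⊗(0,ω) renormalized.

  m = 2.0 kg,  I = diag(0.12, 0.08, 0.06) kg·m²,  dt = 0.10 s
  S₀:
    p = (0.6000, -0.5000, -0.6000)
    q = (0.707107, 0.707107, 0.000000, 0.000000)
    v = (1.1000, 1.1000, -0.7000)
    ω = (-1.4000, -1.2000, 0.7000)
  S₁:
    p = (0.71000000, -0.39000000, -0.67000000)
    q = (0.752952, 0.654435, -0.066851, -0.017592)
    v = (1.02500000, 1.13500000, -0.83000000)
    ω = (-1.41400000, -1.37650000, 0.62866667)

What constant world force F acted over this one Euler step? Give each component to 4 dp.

velocity change Δv = (-0.07500000, 0.03500000, -0.13000000)
applied force F = (-1.5000, 0.7000, -2.6000)

F = (-1.5000, 0.7000, -2.6000)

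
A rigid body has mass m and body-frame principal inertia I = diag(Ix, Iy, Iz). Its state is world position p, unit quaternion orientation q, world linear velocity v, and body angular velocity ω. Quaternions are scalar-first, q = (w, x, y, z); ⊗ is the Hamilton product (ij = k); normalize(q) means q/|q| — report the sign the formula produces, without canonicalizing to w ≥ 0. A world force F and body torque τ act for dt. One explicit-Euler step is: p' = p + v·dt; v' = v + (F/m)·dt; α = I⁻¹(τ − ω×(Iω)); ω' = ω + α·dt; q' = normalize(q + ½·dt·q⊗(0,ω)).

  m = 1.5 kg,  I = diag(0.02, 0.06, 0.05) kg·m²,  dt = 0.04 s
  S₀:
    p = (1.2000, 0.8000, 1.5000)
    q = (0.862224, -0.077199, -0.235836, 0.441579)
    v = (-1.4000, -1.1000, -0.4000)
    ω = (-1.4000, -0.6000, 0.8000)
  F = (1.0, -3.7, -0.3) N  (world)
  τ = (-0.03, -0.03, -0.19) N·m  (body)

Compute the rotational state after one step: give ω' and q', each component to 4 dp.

ω' = (-1.4696, -0.6424, 0.6211)
q' = (0.8497, -0.0998, -0.2572, 0.4494)

ω×(Iω) gyroscopic = (0.0048, 0.0336, 0.0336)
α = I⁻¹(τ − ω×Iω) = (-1.7400, -1.0600, -4.4720)
ω' = ω + α·dt = (-1.4696, -0.6424, 0.6211)
2q̇ = q⊗(0,ω) = (-0.6028434, -1.1308350, -1.0737858, 0.4059282)
q' = normalize(q + ½dt·q⊗(0,ω)) = (0.8497, -0.0998, -0.2572, 0.4494)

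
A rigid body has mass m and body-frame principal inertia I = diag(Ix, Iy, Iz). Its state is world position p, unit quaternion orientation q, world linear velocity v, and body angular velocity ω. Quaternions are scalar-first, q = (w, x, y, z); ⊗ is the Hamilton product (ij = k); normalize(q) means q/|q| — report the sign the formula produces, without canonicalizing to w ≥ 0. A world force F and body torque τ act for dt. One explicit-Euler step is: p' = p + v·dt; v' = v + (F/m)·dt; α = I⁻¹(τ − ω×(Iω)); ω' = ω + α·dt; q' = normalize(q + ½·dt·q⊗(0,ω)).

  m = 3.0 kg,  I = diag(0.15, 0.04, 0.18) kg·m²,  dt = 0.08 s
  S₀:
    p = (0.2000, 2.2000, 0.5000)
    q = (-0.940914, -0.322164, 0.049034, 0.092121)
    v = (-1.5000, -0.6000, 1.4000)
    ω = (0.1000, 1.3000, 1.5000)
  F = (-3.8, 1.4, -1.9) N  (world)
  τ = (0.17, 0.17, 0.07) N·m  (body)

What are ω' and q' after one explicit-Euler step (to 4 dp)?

precession coupling ω×(Iω) = (0.2730, -0.0045, -0.0143)
α = I⁻¹(τ − ω×Iω) = (-0.6867, 4.3625, 0.4683)
ω + α·dt = (0.0451, 1.6490, 1.5375)
q⊗(0,ω) = (-0.1697093, -0.1402977, -0.7307301, -1.8350876)
updated quaternion q' = (-0.9447, -0.3267, 0.0197, 0.0187)

ω' = (0.0451, 1.6490, 1.5375)
q' = (-0.9447, -0.3267, 0.0197, 0.0187)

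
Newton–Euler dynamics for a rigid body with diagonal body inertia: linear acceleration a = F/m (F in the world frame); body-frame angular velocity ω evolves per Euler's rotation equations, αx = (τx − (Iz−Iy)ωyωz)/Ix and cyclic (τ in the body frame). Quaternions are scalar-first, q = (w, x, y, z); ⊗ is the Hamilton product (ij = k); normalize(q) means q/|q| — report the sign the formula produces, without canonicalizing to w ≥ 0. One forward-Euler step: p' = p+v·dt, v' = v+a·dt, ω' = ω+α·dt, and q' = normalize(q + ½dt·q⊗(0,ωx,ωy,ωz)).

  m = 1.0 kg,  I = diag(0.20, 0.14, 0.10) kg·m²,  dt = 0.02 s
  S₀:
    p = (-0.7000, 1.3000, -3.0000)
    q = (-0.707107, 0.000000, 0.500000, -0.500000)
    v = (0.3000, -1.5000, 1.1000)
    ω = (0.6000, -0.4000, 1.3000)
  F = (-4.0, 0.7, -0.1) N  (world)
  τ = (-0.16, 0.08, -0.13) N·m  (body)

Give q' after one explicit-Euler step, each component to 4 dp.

q' = (-0.6985, 0.0003, 0.4998, -0.5121)

q⊗(0,ω) = (0.8500000, 0.0257358, -0.0171572, -1.2192391)
updated quaternion q' = (-0.6985, 0.0003, 0.4998, -0.5121)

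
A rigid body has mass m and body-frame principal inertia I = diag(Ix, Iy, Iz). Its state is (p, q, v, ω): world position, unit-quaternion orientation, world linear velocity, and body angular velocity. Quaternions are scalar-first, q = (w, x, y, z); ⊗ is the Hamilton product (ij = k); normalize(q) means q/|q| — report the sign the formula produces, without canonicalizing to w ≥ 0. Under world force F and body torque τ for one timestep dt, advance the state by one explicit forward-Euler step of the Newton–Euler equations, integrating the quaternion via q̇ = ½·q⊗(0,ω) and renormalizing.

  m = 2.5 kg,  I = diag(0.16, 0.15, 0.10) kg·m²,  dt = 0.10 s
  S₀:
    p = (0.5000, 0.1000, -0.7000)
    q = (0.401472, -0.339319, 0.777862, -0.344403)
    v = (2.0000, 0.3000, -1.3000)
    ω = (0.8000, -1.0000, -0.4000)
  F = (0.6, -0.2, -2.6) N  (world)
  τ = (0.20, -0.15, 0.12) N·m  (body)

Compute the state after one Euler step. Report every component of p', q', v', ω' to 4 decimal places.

p' = (0.7000, 0.1300, -0.8300)
q' = (0.4460, -0.3552, 0.7356, -0.3658)
v' = (2.0240, 0.2920, -1.4040)
ω' = (0.9375, -1.0872, -0.2880)

gyro term ω×Iω = (-0.0200, -0.0192, 0.0080)
(τ − ω×Iω)/I = (1.3750, -0.8720, 1.1200)
ω' = ω + α·dt = (0.9375, -1.0872, -0.2880)
Hamilton product q⊗(0,ω) = (0.9115560, -0.3343702, -0.8127220, -0.4435594)
updated quaternion q' = (0.4460, -0.3552, 0.7356, -0.3658)
a = F/m = (0.2400, -0.0800, -1.0400)
new position p' = (0.7000, 0.1300, -0.8300)
v + (F/m)dt = (2.0240, 0.2920, -1.4040)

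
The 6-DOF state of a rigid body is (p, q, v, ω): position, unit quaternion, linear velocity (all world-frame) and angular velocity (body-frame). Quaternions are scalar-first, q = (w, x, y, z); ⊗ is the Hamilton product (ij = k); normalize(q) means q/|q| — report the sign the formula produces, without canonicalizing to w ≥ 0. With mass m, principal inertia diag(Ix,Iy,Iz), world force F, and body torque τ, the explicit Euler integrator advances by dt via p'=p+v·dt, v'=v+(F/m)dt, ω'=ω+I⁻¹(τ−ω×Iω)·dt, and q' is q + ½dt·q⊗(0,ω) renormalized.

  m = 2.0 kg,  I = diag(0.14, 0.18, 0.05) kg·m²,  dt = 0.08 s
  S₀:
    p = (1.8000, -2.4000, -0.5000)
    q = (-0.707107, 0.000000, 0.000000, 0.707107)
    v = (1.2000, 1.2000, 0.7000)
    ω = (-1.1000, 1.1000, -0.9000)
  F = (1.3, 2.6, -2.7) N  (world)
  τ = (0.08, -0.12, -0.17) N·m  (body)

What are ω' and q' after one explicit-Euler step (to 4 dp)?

angular accel α = (-0.3479, -1.1617, -2.4320)
ω + α·dt = (-1.1278, 1.0071, -1.0946)
q⊗(0,ω) = (0.6363963, 0.0000000, -1.5556354, 0.6363963)
q + ½dt·q⊗(0,ω), renormalized = (-0.6799, 0.0000, -0.0621, 0.7307)

ω' = (-1.1278, 1.0071, -1.0946)
q' = (-0.6799, 0.0000, -0.0621, 0.7307)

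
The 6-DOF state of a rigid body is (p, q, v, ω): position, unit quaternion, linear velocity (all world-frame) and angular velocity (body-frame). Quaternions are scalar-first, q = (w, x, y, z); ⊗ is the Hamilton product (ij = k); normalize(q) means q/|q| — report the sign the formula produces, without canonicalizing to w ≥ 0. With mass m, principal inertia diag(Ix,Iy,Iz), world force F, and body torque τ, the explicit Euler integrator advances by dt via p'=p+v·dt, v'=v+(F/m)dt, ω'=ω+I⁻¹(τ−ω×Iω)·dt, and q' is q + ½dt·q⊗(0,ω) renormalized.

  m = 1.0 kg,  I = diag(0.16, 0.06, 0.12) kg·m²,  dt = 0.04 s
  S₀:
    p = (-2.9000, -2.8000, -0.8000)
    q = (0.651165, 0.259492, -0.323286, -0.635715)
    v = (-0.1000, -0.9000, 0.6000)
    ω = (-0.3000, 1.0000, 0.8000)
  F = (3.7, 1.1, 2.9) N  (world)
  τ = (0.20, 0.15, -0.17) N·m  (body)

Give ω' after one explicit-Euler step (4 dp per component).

ω' = (-0.2620, 1.1064, 0.7333)

gyro term ω×Iω = (0.0480, -0.0096, 0.0300)
angular accel α = (0.9500, 2.6600, -1.6667)
new body rate ω' = (-0.2620, 1.1064, 0.7333)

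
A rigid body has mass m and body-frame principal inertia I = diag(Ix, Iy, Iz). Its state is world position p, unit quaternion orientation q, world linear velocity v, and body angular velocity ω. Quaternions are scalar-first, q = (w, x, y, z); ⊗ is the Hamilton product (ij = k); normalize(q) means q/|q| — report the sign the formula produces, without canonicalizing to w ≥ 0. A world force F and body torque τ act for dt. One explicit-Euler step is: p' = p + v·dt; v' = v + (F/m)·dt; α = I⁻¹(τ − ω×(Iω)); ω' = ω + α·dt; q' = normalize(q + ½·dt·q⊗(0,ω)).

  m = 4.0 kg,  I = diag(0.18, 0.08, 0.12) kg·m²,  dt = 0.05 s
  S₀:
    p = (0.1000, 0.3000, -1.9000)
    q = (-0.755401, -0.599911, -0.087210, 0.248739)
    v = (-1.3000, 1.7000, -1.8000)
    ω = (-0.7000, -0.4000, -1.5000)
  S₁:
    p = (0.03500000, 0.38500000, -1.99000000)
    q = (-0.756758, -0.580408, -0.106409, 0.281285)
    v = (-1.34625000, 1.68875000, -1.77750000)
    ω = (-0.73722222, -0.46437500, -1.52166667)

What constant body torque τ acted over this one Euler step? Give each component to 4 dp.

ω₁ − ω₀ = (-0.03722222, -0.06437500, -0.02166667)
I·α + gyro = (-0.1100, -0.0400, -0.0800)

τ = (-0.1100, -0.0400, -0.0800)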